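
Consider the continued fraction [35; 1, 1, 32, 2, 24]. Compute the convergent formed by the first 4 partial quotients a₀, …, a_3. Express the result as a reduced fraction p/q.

2308/65

a_0 = 35: 35/1
a_1 = 1: 36/1
a_2 = 1: 71/2
a_3 = 32: 2308/65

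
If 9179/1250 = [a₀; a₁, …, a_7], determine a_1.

2

9179 ÷ 1250 → quotient 7, remainder 429
1250 ÷ 429 → quotient 2, remainder 392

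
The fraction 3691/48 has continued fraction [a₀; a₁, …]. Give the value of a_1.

3691 = 76·48 + 43, so a_0 = 76
48 = 1·43 + 5, so a_1 = 1

1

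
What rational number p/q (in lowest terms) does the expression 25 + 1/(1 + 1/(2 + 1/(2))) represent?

180/7

Collapse the nested fraction from the inside out:
Start with 2.
2 + 1/(2/1) = 2 + 1/2 = 5/2
1 + 1/(5/2) = 1 + 2/5 = 7/5
25 + 1/(7/5) = 25 + 5/7 = 180/7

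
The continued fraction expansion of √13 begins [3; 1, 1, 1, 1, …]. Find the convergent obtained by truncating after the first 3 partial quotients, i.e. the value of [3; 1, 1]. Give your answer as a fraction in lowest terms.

7/2

a_0 = 3: 3/1
a_1 = 1: 4/1
a_2 = 1: 7/2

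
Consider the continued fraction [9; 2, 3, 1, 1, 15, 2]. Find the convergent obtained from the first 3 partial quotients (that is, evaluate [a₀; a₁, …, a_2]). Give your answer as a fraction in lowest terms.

66/7

Start with 3.
2 + 1/(3/1) = 2 + 1/3 = 7/3
9 + 1/(7/3) = 9 + 3/7 = 66/7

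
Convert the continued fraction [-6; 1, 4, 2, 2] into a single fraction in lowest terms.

-140/27

Start with 2.
2 + 1/(2/1) = 2 + 1/2 = 5/2
4 + 1/(5/2) = 4 + 2/5 = 22/5
1 + 1/(22/5) = 1 + 5/22 = 27/22
-6 + 1/(27/22) = -6 + 22/27 = -140/27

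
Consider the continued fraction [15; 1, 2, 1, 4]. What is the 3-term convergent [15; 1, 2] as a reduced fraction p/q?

Start with 2.
1 + 1/(2/1) = 1 + 1/2 = 3/2
15 + 1/(3/2) = 15 + 2/3 = 47/3

47/3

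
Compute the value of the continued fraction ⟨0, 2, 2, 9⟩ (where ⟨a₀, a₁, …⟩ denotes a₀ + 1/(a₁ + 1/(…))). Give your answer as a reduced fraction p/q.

19/47

a_0 = 0: 0/1
a_1 = 2: 1/2
a_2 = 2: 2/5
a_3 = 9: 19/47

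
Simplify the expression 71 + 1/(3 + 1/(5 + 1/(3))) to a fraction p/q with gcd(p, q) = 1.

Start with 3.
5 + 1/(3/1) = 5 + 1/3 = 16/3
3 + 1/(16/3) = 3 + 3/16 = 51/16
71 + 1/(51/16) = 71 + 16/51 = 3637/51

3637/51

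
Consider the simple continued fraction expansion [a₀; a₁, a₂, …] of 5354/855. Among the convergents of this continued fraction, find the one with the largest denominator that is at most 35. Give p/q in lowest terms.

List convergents until the denominator exceeds the bound:
a_0 = 6: 6/1  (≤ bound)
a_1 = 3: 19/3  (≤ bound)
a_2 = 1: 25/4  (≤ bound)
a_3 = 4: 119/19  (≤ bound)
a_4 = 2: 263/42  (> 35, stop)

119/19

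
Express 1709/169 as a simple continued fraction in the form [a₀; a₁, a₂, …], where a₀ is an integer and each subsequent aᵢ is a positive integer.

Run the Euclidean algorithm, recording each quotient:
1709 = 10·169 + 19, so a_0 = 10
169 = 8·19 + 17, so a_1 = 8
19 = 1·17 + 2, so a_2 = 1
17 = 8·2 + 1, so a_3 = 8
2 = 2·1 + 0, so a_4 = 2

[10; 8, 1, 8, 2]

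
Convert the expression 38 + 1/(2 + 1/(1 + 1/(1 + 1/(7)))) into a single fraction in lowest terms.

1459/38

a_0 = 38: 38/1
a_1 = 2: 77/2
a_2 = 1: 115/3
a_3 = 1: 192/5
a_4 = 7: 1459/38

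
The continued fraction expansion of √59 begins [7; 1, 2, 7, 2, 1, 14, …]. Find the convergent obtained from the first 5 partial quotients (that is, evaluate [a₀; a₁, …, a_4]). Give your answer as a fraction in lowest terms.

Work from the innermost term outward:
Start with 2.
7 + 1/(2/1) = 7 + 1/2 = 15/2
2 + 1/(15/2) = 2 + 2/15 = 32/15
1 + 1/(32/15) = 1 + 15/32 = 47/32
7 + 1/(47/32) = 7 + 32/47 = 361/47

361/47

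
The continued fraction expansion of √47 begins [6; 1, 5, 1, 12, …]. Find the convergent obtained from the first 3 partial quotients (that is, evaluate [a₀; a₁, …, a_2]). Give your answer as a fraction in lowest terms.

41/6

a_0 = 6: 6/1
a_1 = 1: 7/1
a_2 = 5: 41/6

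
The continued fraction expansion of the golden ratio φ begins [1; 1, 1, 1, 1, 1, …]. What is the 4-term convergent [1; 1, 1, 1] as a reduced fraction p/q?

5/3

Start with 1.
1 + 1/(1/1) = 1 + 1/1 = 2/1
1 + 1/(2/1) = 1 + 1/2 = 3/2
1 + 1/(3/2) = 1 + 2/3 = 5/3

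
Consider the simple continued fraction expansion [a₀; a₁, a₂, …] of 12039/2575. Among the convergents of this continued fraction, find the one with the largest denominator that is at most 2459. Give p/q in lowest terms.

4133/884

a_0 = 4: 4/1  (≤ bound)
a_1 = 1: 5/1  (≤ bound)
a_2 = 2: 14/3  (≤ bound)
a_3 = 12: 173/37  (≤ bound)
a_4 = 2: 360/77  (≤ bound)
a_5 = 10: 3773/807  (≤ bound)
a_6 = 1: 4133/884  (≤ bound)
a_7 = 2: 12039/2575  (> 2459, stop)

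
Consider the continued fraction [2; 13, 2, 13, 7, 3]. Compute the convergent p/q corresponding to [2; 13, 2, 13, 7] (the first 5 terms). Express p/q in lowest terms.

5341/2575

Start with 7.
13 + 1/(7/1) = 13 + 1/7 = 92/7
2 + 1/(92/7) = 2 + 7/92 = 191/92
13 + 1/(191/92) = 13 + 92/191 = 2575/191
2 + 1/(2575/191) = 2 + 191/2575 = 5341/2575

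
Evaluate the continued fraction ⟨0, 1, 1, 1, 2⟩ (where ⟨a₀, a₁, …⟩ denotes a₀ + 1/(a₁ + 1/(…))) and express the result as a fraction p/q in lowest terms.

a_0 = 0: 0/1
a_1 = 1: 1/1
a_2 = 1: 1/2
a_3 = 1: 2/3
a_4 = 2: 5/8

5/8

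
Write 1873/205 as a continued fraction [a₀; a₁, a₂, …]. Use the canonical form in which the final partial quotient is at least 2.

[9; 7, 3, 9]

1873 ÷ 205 → quotient 9, remainder 28
205 ÷ 28 → quotient 7, remainder 9
28 ÷ 9 → quotient 3, remainder 1
9 ÷ 1 → quotient 9, remainder 0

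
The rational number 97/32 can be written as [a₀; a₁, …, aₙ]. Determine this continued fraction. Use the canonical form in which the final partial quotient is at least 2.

[3; 32]

97 ÷ 32 → quotient 3, remainder 1
32 ÷ 1 → quotient 32, remainder 0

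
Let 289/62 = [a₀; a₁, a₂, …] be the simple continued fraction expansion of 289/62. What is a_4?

Apply division with remainder until the remainder is 0:
⌊289/62⌋ = 4, remainder 41
⌊62/41⌋ = 1, remainder 21
⌊41/21⌋ = 1, remainder 20
⌊21/20⌋ = 1, remainder 1
⌊20/1⌋ = 20, remainder 0

20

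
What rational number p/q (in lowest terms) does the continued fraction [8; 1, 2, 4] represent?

Start with 4.
2 + 1/(4/1) = 2 + 1/4 = 9/4
1 + 1/(9/4) = 1 + 4/9 = 13/9
8 + 1/(13/9) = 8 + 9/13 = 113/13

113/13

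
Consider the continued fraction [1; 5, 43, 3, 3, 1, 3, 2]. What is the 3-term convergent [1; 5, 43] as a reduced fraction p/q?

Collapse the nested fraction from the inside out:
Start with 43.
5 + 1/(43/1) = 5 + 1/43 = 216/43
1 + 1/(216/43) = 1 + 43/216 = 259/216

259/216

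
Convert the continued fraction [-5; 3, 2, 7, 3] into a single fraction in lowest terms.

-768/163

Collapse the nested fraction from the inside out:
Start with 3.
7 + 1/(3/1) = 7 + 1/3 = 22/3
2 + 1/(22/3) = 2 + 3/22 = 47/22
3 + 1/(47/22) = 3 + 22/47 = 163/47
-5 + 1/(163/47) = -5 + 47/163 = -768/163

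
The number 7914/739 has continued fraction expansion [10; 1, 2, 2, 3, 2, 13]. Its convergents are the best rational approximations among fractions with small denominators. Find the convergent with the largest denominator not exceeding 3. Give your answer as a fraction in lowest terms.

32/3

List convergents until the denominator exceeds the bound:
a_0 = 10: 10/1  (≤ bound)
a_1 = 1: 11/1  (≤ bound)
a_2 = 2: 32/3  (≤ bound)
a_3 = 2: 75/7  (> 3, stop)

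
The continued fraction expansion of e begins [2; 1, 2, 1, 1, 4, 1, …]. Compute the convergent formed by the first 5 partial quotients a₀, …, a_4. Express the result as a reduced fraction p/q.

Start with 1.
1 + 1/(1/1) = 1 + 1/1 = 2/1
2 + 1/(2/1) = 2 + 1/2 = 5/2
1 + 1/(5/2) = 1 + 2/5 = 7/5
2 + 1/(7/5) = 2 + 5/7 = 19/7

19/7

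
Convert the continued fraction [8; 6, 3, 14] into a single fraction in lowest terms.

a_0 = 8: 8/1
a_1 = 6: 49/6
a_2 = 3: 155/19
a_3 = 14: 2219/272

2219/272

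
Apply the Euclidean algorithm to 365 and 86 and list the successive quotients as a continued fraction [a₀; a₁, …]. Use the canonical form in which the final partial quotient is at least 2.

365 ÷ 86 → quotient 4, remainder 21
86 ÷ 21 → quotient 4, remainder 2
21 ÷ 2 → quotient 10, remainder 1
2 ÷ 1 → quotient 2, remainder 0

[4; 4, 10, 2]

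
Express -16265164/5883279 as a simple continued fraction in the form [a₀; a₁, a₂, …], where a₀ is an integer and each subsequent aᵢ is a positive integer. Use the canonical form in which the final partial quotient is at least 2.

[-3; 4, 4, 54, 2, 12, 10, 25]

-16265164 = -3·5883279 + 1384673, so a_0 = -3
5883279 = 4·1384673 + 344587, so a_1 = 4
1384673 = 4·344587 + 6325, so a_2 = 4
344587 = 54·6325 + 3037, so a_3 = 54
6325 = 2·3037 + 251, so a_4 = 2
3037 = 12·251 + 25, so a_5 = 12
251 = 10·25 + 1, so a_6 = 10
25 = 25·1 + 0, so a_7 = 25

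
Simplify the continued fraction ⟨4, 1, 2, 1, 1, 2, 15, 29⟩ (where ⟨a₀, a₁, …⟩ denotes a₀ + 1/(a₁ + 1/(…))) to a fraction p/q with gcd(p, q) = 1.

38017/8051

a_0 = 4: 4/1
a_1 = 1: 5/1
a_2 = 2: 14/3
a_3 = 1: 19/4
a_4 = 1: 33/7
a_5 = 2: 85/18
a_6 = 15: 1308/277
a_7 = 29: 38017/8051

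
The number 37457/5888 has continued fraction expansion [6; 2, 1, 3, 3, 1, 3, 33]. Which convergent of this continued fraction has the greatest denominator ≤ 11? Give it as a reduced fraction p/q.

70/11

a_0 = 6: 6/1  (≤ bound)
a_1 = 2: 13/2  (≤ bound)
a_2 = 1: 19/3  (≤ bound)
a_3 = 3: 70/11  (≤ bound)
a_4 = 3: 229/36  (> 11, stop)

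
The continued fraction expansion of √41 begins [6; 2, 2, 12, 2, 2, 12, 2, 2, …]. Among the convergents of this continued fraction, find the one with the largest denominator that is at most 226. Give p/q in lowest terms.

List convergents until the denominator exceeds the bound:
a_0 = 6: 6/1  (≤ bound)
a_1 = 2: 13/2  (≤ bound)
a_2 = 2: 32/5  (≤ bound)
a_3 = 12: 397/62  (≤ bound)
a_4 = 2: 826/129  (≤ bound)
a_5 = 2: 2049/320  (> 226, stop)

826/129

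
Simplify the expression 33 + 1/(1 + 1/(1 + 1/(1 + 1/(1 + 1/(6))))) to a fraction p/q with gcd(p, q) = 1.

a_0 = 33: 33/1
a_1 = 1: 34/1
a_2 = 1: 67/2
a_3 = 1: 101/3
a_4 = 1: 168/5
a_5 = 6: 1109/33

1109/33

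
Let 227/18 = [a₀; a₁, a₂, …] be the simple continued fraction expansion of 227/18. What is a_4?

Run the Euclidean algorithm, recording each quotient:
227 = 12·18 + 11, so a_0 = 12
18 = 1·11 + 7, so a_1 = 1
11 = 1·7 + 4, so a_2 = 1
7 = 1·4 + 3, so a_3 = 1
4 = 1·3 + 1, so a_4 = 1

1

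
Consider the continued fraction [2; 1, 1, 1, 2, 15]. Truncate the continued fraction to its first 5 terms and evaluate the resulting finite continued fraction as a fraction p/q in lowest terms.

21/8

a_0 = 2: 2/1
a_1 = 1: 3/1
a_2 = 1: 5/2
a_3 = 1: 8/3
a_4 = 2: 21/8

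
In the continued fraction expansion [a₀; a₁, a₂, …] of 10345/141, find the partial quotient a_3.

2

Run the Euclidean algorithm, recording each quotient:
10345 = 73·141 + 52, so a_0 = 73
141 = 2·52 + 37, so a_1 = 2
52 = 1·37 + 15, so a_2 = 1
37 = 2·15 + 7, so a_3 = 2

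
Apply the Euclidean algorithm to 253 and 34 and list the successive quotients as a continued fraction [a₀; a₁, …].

253 = 7·34 + 15, so a_0 = 7
34 = 2·15 + 4, so a_1 = 2
15 = 3·4 + 3, so a_2 = 3
4 = 1·3 + 1, so a_3 = 1
3 = 3·1 + 0, so a_4 = 3

[7; 2, 3, 1, 3]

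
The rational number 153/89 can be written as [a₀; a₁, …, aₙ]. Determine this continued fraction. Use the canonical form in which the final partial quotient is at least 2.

153 = 1·89 + 64, so a_0 = 1
89 = 1·64 + 25, so a_1 = 1
64 = 2·25 + 14, so a_2 = 2
25 = 1·14 + 11, so a_3 = 1
14 = 1·11 + 3, so a_4 = 1
11 = 3·3 + 2, so a_5 = 3
3 = 1·2 + 1, so a_6 = 1
2 = 2·1 + 0, so a_7 = 2

[1; 1, 2, 1, 1, 3, 1, 2]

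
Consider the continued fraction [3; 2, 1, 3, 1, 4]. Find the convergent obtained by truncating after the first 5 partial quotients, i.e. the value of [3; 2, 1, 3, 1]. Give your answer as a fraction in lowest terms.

47/14

Compute successive convergents:
a_0 = 3: 3/1
a_1 = 2: 7/2
a_2 = 1: 10/3
a_3 = 3: 37/11
a_4 = 1: 47/14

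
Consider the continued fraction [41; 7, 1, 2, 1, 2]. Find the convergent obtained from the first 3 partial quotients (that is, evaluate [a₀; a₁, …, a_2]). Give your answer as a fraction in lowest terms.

329/8

a_0 = 41: 41/1
a_1 = 7: 288/7
a_2 = 1: 329/8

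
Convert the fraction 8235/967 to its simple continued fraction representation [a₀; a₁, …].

8235 ÷ 967 → quotient 8, remainder 499
967 ÷ 499 → quotient 1, remainder 468
499 ÷ 468 → quotient 1, remainder 31
468 ÷ 31 → quotient 15, remainder 3
31 ÷ 3 → quotient 10, remainder 1
3 ÷ 1 → quotient 3, remainder 0

[8; 1, 1, 15, 10, 3]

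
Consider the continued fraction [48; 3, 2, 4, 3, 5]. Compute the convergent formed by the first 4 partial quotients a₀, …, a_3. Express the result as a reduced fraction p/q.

a_0 = 48: 48/1
a_1 = 3: 145/3
a_2 = 2: 338/7
a_3 = 4: 1497/31

1497/31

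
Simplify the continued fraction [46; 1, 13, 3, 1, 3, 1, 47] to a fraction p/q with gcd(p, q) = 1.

607789/12951

Use the convergent recurrence hₖ = aₖ·hₖ₋₁ + hₖ₋₂ (and likewise for the denominators kₖ):
a_0 = 46: 46/1
a_1 = 1: 47/1
a_2 = 13: 657/14
a_3 = 3: 2018/43
a_4 = 1: 2675/57
a_5 = 3: 10043/214
a_6 = 1: 12718/271
a_7 = 47: 607789/12951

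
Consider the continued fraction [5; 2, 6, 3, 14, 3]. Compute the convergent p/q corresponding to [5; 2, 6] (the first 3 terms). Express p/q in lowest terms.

71/13

Work from the innermost term outward:
Start with 6.
2 + 1/(6/1) = 2 + 1/6 = 13/6
5 + 1/(13/6) = 5 + 6/13 = 71/13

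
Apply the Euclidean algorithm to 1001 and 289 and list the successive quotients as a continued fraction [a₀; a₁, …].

[3; 2, 6, 2, 1, 1, 1, 2]

Apply division with remainder until the remainder is 0:
1001 ÷ 289 → quotient 3, remainder 134
289 ÷ 134 → quotient 2, remainder 21
134 ÷ 21 → quotient 6, remainder 8
21 ÷ 8 → quotient 2, remainder 5
8 ÷ 5 → quotient 1, remainder 3
5 ÷ 3 → quotient 1, remainder 2
3 ÷ 2 → quotient 1, remainder 1
2 ÷ 1 → quotient 2, remainder 0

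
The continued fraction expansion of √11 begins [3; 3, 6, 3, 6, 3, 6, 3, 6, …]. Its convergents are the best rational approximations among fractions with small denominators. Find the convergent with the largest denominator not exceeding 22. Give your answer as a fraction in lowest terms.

List convergents until the denominator exceeds the bound:
a_0 = 3: 3/1  (≤ bound)
a_1 = 3: 10/3  (≤ bound)
a_2 = 6: 63/19  (≤ bound)
a_3 = 3: 199/60  (> 22, stop)

63/19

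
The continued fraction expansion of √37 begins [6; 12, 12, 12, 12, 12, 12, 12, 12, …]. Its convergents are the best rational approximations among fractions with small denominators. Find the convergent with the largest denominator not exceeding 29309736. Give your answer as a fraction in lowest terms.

18798954/3090529

List convergents until the denominator exceeds the bound:
a_0 = 6: 6/1  (≤ bound)
a_1 = 12: 73/12  (≤ bound)
a_2 = 12: 882/145  (≤ bound)
a_3 = 12: 10657/1752  (≤ bound)
a_4 = 12: 128766/21169  (≤ bound)
a_5 = 12: 1555849/255780  (≤ bound)
a_6 = 12: 18798954/3090529  (≤ bound)
a_7 = 12: 227143297/37342128  (> 29309736, stop)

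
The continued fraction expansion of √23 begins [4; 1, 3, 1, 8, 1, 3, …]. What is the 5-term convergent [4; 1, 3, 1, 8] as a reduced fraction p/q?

211/44

a_0 = 4: 4/1
a_1 = 1: 5/1
a_2 = 3: 19/4
a_3 = 1: 24/5
a_4 = 8: 211/44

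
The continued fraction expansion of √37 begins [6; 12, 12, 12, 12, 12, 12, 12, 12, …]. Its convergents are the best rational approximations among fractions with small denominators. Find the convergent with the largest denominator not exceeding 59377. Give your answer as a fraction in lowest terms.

a_0 = 6: 6/1  (≤ bound)
a_1 = 12: 73/12  (≤ bound)
a_2 = 12: 882/145  (≤ bound)
a_3 = 12: 10657/1752  (≤ bound)
a_4 = 12: 128766/21169  (≤ bound)
a_5 = 12: 1555849/255780  (> 59377, stop)

128766/21169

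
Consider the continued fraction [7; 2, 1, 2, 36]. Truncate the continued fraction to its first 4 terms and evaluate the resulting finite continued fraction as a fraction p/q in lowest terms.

59/8

Starting at the tail and folding back:
Start with 2.
1 + 1/(2/1) = 1 + 1/2 = 3/2
2 + 1/(3/2) = 2 + 2/3 = 8/3
7 + 1/(8/3) = 7 + 3/8 = 59/8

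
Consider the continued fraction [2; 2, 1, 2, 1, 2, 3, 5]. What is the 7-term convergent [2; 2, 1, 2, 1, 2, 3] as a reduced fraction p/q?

Start with 3.
2 + 1/(3/1) = 2 + 1/3 = 7/3
1 + 1/(7/3) = 1 + 3/7 = 10/7
2 + 1/(10/7) = 2 + 7/10 = 27/10
1 + 1/(27/10) = 1 + 10/27 = 37/27
2 + 1/(37/27) = 2 + 27/37 = 101/37
2 + 1/(101/37) = 2 + 37/101 = 239/101

239/101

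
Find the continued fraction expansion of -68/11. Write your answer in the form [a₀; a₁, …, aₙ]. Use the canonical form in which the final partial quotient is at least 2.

-68 ÷ 11 → quotient -7, remainder 9
11 ÷ 9 → quotient 1, remainder 2
9 ÷ 2 → quotient 4, remainder 1
2 ÷ 1 → quotient 2, remainder 0

[-7; 1, 4, 2]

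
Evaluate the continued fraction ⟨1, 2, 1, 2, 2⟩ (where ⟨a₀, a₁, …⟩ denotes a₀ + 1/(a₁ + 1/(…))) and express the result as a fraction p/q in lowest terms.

a_0 = 1: 1/1
a_1 = 2: 3/2
a_2 = 1: 4/3
a_3 = 2: 11/8
a_4 = 2: 26/19

26/19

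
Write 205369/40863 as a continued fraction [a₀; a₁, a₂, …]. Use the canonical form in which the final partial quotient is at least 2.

[5; 38, 1, 3, 2, 1, 26, 3]

Apply division with remainder until the remainder is 0:
205369 = 5·40863 + 1054, so a_0 = 5
40863 = 38·1054 + 811, so a_1 = 38
1054 = 1·811 + 243, so a_2 = 1
811 = 3·243 + 82, so a_3 = 3
243 = 2·82 + 79, so a_4 = 2
82 = 1·79 + 3, so a_5 = 1
79 = 26·3 + 1, so a_6 = 26
3 = 3·1 + 0, so a_7 = 3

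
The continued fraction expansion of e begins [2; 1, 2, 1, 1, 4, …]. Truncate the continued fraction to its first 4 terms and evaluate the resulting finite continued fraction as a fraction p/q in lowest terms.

Start with 1.
2 + 1/(1/1) = 2 + 1/1 = 3/1
1 + 1/(3/1) = 1 + 1/3 = 4/3
2 + 1/(4/3) = 2 + 3/4 = 11/4

11/4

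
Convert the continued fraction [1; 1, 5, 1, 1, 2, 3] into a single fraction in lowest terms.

207/112

Start with 3.
2 + 1/(3/1) = 2 + 1/3 = 7/3
1 + 1/(7/3) = 1 + 3/7 = 10/7
1 + 1/(10/7) = 1 + 7/10 = 17/10
5 + 1/(17/10) = 5 + 10/17 = 95/17
1 + 1/(95/17) = 1 + 17/95 = 112/95
1 + 1/(112/95) = 1 + 95/112 = 207/112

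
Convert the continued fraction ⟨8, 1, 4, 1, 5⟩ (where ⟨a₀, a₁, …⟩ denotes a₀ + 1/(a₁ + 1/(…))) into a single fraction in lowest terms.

Compute successive convergents:
a_0 = 8: 8/1
a_1 = 1: 9/1
a_2 = 4: 44/5
a_3 = 1: 53/6
a_4 = 5: 309/35

309/35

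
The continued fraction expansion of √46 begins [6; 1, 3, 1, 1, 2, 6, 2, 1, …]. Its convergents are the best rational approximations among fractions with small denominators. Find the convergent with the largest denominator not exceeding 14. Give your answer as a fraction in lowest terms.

61/9

a_0 = 6: 6/1  (≤ bound)
a_1 = 1: 7/1  (≤ bound)
a_2 = 3: 27/4  (≤ bound)
a_3 = 1: 34/5  (≤ bound)
a_4 = 1: 61/9  (≤ bound)
a_5 = 2: 156/23  (> 14, stop)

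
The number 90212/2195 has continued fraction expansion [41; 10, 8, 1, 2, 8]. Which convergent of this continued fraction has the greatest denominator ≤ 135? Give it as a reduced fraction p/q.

List convergents until the denominator exceeds the bound:
a_0 = 41: 41/1  (≤ bound)
a_1 = 10: 411/10  (≤ bound)
a_2 = 8: 3329/81  (≤ bound)
a_3 = 1: 3740/91  (≤ bound)
a_4 = 2: 10809/263  (> 135, stop)

3740/91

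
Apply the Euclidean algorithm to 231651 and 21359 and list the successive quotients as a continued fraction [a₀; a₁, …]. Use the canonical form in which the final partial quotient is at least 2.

[10; 1, 5, 2, 10, 14, 5, 2]

Apply division with remainder until the remainder is 0:
231651 ÷ 21359 → quotient 10, remainder 18061
21359 ÷ 18061 → quotient 1, remainder 3298
18061 ÷ 3298 → quotient 5, remainder 1571
3298 ÷ 1571 → quotient 2, remainder 156
1571 ÷ 156 → quotient 10, remainder 11
156 ÷ 11 → quotient 14, remainder 2
11 ÷ 2 → quotient 5, remainder 1
2 ÷ 1 → quotient 2, remainder 0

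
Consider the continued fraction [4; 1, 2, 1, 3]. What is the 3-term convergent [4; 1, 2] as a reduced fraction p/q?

Compute successive convergents:
a_0 = 4: 4/1
a_1 = 1: 5/1
a_2 = 2: 14/3

14/3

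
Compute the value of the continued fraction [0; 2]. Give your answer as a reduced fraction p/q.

a_0 = 0: 0/1
a_1 = 2: 1/2

1/2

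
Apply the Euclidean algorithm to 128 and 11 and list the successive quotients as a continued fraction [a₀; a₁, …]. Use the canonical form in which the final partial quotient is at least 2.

128 ÷ 11 → quotient 11, remainder 7
11 ÷ 7 → quotient 1, remainder 4
7 ÷ 4 → quotient 1, remainder 3
4 ÷ 3 → quotient 1, remainder 1
3 ÷ 1 → quotient 3, remainder 0

[11; 1, 1, 1, 3]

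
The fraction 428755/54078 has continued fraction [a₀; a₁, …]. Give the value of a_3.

⌊428755/54078⌋ = 7, remainder 50209
⌊54078/50209⌋ = 1, remainder 3869
⌊50209/3869⌋ = 12, remainder 3781
⌊3869/3781⌋ = 1, remainder 88

1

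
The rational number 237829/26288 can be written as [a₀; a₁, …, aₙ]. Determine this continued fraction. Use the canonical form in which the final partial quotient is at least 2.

[9; 21, 3, 1, 43, 2, 3]

⌊237829/26288⌋ = 9, remainder 1237
⌊26288/1237⌋ = 21, remainder 311
⌊1237/311⌋ = 3, remainder 304
⌊311/304⌋ = 1, remainder 7
⌊304/7⌋ = 43, remainder 3
⌊7/3⌋ = 2, remainder 1
⌊3/1⌋ = 3, remainder 0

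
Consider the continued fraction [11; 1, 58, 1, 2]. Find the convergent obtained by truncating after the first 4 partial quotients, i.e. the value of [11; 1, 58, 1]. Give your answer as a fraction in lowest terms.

719/60

Start with 1.
58 + 1/(1/1) = 58 + 1/1 = 59/1
1 + 1/(59/1) = 1 + 1/59 = 60/59
11 + 1/(60/59) = 11 + 59/60 = 719/60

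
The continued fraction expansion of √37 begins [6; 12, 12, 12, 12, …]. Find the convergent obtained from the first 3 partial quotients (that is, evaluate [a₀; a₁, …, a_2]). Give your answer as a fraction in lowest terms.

a_0 = 6: 6/1
a_1 = 12: 73/12
a_2 = 12: 882/145

882/145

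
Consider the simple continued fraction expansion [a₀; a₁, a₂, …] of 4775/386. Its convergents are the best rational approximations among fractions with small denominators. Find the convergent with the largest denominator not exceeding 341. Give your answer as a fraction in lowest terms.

334/27

a_0 = 12: 12/1  (≤ bound)
a_1 = 2: 25/2  (≤ bound)
a_2 = 1: 37/3  (≤ bound)
a_3 = 2: 99/8  (≤ bound)
a_4 = 3: 334/27  (≤ bound)
a_5 = 14: 4775/386  (> 341, stop)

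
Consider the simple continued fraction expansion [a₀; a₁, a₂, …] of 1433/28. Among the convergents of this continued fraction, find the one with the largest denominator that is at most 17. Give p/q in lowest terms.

List convergents until the denominator exceeds the bound:
a_0 = 51: 51/1  (≤ bound)
a_1 = 5: 256/5  (≤ bound)
a_2 = 1: 307/6  (≤ bound)
a_3 = 1: 563/11  (≤ bound)
a_4 = 2: 1433/28  (> 17, stop)

563/11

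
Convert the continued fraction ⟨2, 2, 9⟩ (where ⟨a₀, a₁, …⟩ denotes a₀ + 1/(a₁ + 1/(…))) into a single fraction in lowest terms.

a_0 = 2: 2/1
a_1 = 2: 5/2
a_2 = 9: 47/19

47/19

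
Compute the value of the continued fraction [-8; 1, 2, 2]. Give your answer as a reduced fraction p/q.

Start with 2.
2 + 1/(2/1) = 2 + 1/2 = 5/2
1 + 1/(5/2) = 1 + 2/5 = 7/5
-8 + 1/(7/5) = -8 + 5/7 = -51/7

-51/7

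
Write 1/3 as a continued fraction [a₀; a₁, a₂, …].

Repeatedly divide and take the remainder:
1 ÷ 3 → quotient 0, remainder 1
3 ÷ 1 → quotient 3, remainder 0

[0; 3]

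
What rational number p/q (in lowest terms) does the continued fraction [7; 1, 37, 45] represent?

Compute successive convergents:
a_0 = 7: 7/1
a_1 = 1: 8/1
a_2 = 37: 303/38
a_3 = 45: 13643/1711

13643/1711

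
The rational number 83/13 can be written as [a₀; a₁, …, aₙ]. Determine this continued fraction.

83 = 6·13 + 5, so a_0 = 6
13 = 2·5 + 3, so a_1 = 2
5 = 1·3 + 2, so a_2 = 1
3 = 1·2 + 1, so a_3 = 1
2 = 2·1 + 0, so a_4 = 2

[6; 2, 1, 1, 2]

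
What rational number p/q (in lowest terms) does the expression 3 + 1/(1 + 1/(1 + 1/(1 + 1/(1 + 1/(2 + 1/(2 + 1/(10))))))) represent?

Build up convergents one term at a time:
a_0 = 3: 3/1
a_1 = 1: 4/1
a_2 = 1: 7/2
a_3 = 1: 11/3
a_4 = 1: 18/5
a_5 = 2: 47/13
a_6 = 2: 112/31
a_7 = 10: 1167/323

1167/323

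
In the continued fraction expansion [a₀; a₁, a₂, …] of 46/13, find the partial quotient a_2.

1

46 = 3·13 + 7, so a_0 = 3
13 = 1·7 + 6, so a_1 = 1
7 = 1·6 + 1, so a_2 = 1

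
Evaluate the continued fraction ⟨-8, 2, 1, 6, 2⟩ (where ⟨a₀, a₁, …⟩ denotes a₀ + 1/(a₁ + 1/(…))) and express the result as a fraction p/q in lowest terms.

-329/43

Work from the innermost term outward:
Start with 2.
6 + 1/(2/1) = 6 + 1/2 = 13/2
1 + 1/(13/2) = 1 + 2/13 = 15/13
2 + 1/(15/13) = 2 + 13/15 = 43/15
-8 + 1/(43/15) = -8 + 15/43 = -329/43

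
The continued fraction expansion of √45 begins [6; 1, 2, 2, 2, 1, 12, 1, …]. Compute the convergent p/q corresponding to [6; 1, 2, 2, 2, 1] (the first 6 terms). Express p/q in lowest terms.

161/24

Build up convergents one term at a time:
a_0 = 6: 6/1
a_1 = 1: 7/1
a_2 = 2: 20/3
a_3 = 2: 47/7
a_4 = 2: 114/17
a_5 = 1: 161/24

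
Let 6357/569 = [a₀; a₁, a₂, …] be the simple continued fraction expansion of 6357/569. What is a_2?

Apply division with remainder until the remainder is 0:
⌊6357/569⌋ = 11, remainder 98
⌊569/98⌋ = 5, remainder 79
⌊98/79⌋ = 1, remainder 19

1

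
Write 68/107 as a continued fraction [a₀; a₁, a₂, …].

[0; 1, 1, 1, 2, 1, 9]

Repeatedly divide and take the remainder:
⌊68/107⌋ = 0, remainder 68
⌊107/68⌋ = 1, remainder 39
⌊68/39⌋ = 1, remainder 29
⌊39/29⌋ = 1, remainder 10
⌊29/10⌋ = 2, remainder 9
⌊10/9⌋ = 1, remainder 1
⌊9/1⌋ = 9, remainder 0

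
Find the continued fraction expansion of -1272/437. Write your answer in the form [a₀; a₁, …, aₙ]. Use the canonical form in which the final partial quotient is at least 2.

Run the Euclidean algorithm, recording each quotient:
⌊-1272/437⌋ = -3, remainder 39
⌊437/39⌋ = 11, remainder 8
⌊39/8⌋ = 4, remainder 7
⌊8/7⌋ = 1, remainder 1
⌊7/1⌋ = 7, remainder 0

[-3; 11, 4, 1, 7]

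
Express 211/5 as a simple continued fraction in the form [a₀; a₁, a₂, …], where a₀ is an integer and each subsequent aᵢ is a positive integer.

Apply division with remainder until the remainder is 0:
211 = 42·5 + 1, so a_0 = 42
5 = 5·1 + 0, so a_1 = 5

[42; 5]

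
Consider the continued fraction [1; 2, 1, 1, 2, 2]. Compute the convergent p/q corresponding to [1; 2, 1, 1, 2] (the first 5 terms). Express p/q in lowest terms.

18/13

Start with 2.
1 + 1/(2/1) = 1 + 1/2 = 3/2
1 + 1/(3/2) = 1 + 2/3 = 5/3
2 + 1/(5/3) = 2 + 3/5 = 13/5
1 + 1/(13/5) = 1 + 5/13 = 18/13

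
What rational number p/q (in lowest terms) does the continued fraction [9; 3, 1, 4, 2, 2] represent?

954/103

Collapse the nested fraction from the inside out:
Start with 2.
2 + 1/(2/1) = 2 + 1/2 = 5/2
4 + 1/(5/2) = 4 + 2/5 = 22/5
1 + 1/(22/5) = 1 + 5/22 = 27/22
3 + 1/(27/22) = 3 + 22/27 = 103/27
9 + 1/(103/27) = 9 + 27/103 = 954/103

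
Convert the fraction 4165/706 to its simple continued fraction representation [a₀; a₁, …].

[5; 1, 8, 1, 16, 1, 3]

4165 = 5·706 + 635, so a_0 = 5
706 = 1·635 + 71, so a_1 = 1
635 = 8·71 + 67, so a_2 = 8
71 = 1·67 + 4, so a_3 = 1
67 = 16·4 + 3, so a_4 = 16
4 = 1·3 + 1, so a_5 = 1
3 = 3·1 + 0, so a_6 = 3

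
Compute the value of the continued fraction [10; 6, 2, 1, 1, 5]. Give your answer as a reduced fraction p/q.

1818/179

Use the convergent recurrence hₖ = aₖ·hₖ₋₁ + hₖ₋₂ (and likewise for the denominators kₖ):
a_0 = 10: 10/1
a_1 = 6: 61/6
a_2 = 2: 132/13
a_3 = 1: 193/19
a_4 = 1: 325/32
a_5 = 5: 1818/179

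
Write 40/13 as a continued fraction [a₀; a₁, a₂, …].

40 ÷ 13 → quotient 3, remainder 1
13 ÷ 1 → quotient 13, remainder 0

[3; 13]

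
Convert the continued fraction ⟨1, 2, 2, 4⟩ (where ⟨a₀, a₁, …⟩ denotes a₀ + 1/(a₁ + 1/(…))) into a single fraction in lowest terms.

a_0 = 1: 1/1
a_1 = 2: 3/2
a_2 = 2: 7/5
a_3 = 4: 31/22

31/22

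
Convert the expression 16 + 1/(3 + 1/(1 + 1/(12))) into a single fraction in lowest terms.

829/51

Compute successive convergents:
a_0 = 16: 16/1
a_1 = 3: 49/3
a_2 = 1: 65/4
a_3 = 12: 829/51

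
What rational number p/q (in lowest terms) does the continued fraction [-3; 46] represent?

a_0 = -3: -3/1
a_1 = 46: -137/46

-137/46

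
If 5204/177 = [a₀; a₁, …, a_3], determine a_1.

Apply division with remainder until the remainder is 0:
⌊5204/177⌋ = 29, remainder 71
⌊177/71⌋ = 2, remainder 35

2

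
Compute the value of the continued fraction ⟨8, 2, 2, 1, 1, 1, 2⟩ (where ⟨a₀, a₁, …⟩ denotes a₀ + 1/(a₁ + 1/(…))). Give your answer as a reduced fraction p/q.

Compute successive convergents:
a_0 = 8: 8/1
a_1 = 2: 17/2
a_2 = 2: 42/5
a_3 = 1: 59/7
a_4 = 1: 101/12
a_5 = 1: 160/19
a_6 = 2: 421/50

421/50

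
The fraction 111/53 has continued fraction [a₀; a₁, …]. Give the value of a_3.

Run the Euclidean algorithm, recording each quotient:
⌊111/53⌋ = 2, remainder 5
⌊53/5⌋ = 10, remainder 3
⌊5/3⌋ = 1, remainder 2
⌊3/2⌋ = 1, remainder 1

1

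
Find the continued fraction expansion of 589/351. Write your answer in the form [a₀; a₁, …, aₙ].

589 = 1·351 + 238, so a_0 = 1
351 = 1·238 + 113, so a_1 = 1
238 = 2·113 + 12, so a_2 = 2
113 = 9·12 + 5, so a_3 = 9
12 = 2·5 + 2, so a_4 = 2
5 = 2·2 + 1, so a_5 = 2
2 = 2·1 + 0, so a_6 = 2

[1; 1, 2, 9, 2, 2, 2]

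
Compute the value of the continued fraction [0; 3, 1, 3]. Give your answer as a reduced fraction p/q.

4/15

Starting at the tail and folding back:
Start with 3.
1 + 1/(3/1) = 1 + 1/3 = 4/3
3 + 1/(4/3) = 3 + 3/4 = 15/4
0 + 1/(15/4) = 0 + 4/15 = 4/15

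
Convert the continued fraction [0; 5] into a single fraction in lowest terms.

1/5

Start with 5.
0 + 1/(5/1) = 0 + 1/5 = 1/5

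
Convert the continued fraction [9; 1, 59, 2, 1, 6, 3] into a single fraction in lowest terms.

37957/3802

Use the convergent recurrence hₖ = aₖ·hₖ₋₁ + hₖ₋₂ (and likewise for the denominators kₖ):
a_0 = 9: 9/1
a_1 = 1: 10/1
a_2 = 59: 599/60
a_3 = 2: 1208/121
a_4 = 1: 1807/181
a_5 = 6: 12050/1207
a_6 = 3: 37957/3802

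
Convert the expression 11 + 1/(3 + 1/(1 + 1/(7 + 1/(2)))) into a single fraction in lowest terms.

743/66

Start with 2.
7 + 1/(2/1) = 7 + 1/2 = 15/2
1 + 1/(15/2) = 1 + 2/15 = 17/15
3 + 1/(17/15) = 3 + 15/17 = 66/17
11 + 1/(66/17) = 11 + 17/66 = 743/66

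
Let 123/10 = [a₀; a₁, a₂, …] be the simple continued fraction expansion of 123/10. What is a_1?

3

Apply division with remainder until the remainder is 0:
123 = 12·10 + 3, so a_0 = 12
10 = 3·3 + 1, so a_1 = 3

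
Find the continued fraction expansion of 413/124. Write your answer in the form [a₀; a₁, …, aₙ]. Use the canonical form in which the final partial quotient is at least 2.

[3; 3, 41]

Run the Euclidean algorithm, recording each quotient:
413 ÷ 124 → quotient 3, remainder 41
124 ÷ 41 → quotient 3, remainder 1
41 ÷ 1 → quotient 41, remainder 0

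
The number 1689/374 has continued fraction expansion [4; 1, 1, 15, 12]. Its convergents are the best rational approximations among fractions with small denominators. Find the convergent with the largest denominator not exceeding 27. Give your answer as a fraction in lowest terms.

a_0 = 4: 4/1  (≤ bound)
a_1 = 1: 5/1  (≤ bound)
a_2 = 1: 9/2  (≤ bound)
a_3 = 15: 140/31  (> 27, stop)

9/2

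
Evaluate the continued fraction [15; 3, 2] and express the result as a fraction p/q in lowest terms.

107/7

a_0 = 15: 15/1
a_1 = 3: 46/3
a_2 = 2: 107/7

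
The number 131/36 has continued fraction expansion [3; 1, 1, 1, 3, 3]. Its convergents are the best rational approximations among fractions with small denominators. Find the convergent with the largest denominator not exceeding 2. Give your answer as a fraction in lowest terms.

a_0 = 3: 3/1  (≤ bound)
a_1 = 1: 4/1  (≤ bound)
a_2 = 1: 7/2  (≤ bound)
a_3 = 1: 11/3  (> 2, stop)

7/2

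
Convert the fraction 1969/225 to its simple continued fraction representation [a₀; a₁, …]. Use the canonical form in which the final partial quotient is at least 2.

1969 = 8·225 + 169, so a_0 = 8
225 = 1·169 + 56, so a_1 = 1
169 = 3·56 + 1, so a_2 = 3
56 = 56·1 + 0, so a_3 = 56

[8; 1, 3, 56]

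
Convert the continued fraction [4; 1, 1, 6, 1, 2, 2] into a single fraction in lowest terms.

Work from the innermost term outward:
Start with 2.
2 + 1/(2/1) = 2 + 1/2 = 5/2
1 + 1/(5/2) = 1 + 2/5 = 7/5
6 + 1/(7/5) = 6 + 5/7 = 47/7
1 + 1/(47/7) = 1 + 7/47 = 54/47
1 + 1/(54/47) = 1 + 47/54 = 101/54
4 + 1/(101/54) = 4 + 54/101 = 458/101

458/101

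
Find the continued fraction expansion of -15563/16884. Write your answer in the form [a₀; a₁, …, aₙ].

⌊-15563/16884⌋ = -1, remainder 1321
⌊16884/1321⌋ = 12, remainder 1032
⌊1321/1032⌋ = 1, remainder 289
⌊1032/289⌋ = 3, remainder 165
⌊289/165⌋ = 1, remainder 124
⌊165/124⌋ = 1, remainder 41
⌊124/41⌋ = 3, remainder 1
⌊41/1⌋ = 41, remainder 0

[-1; 12, 1, 3, 1, 1, 3, 41]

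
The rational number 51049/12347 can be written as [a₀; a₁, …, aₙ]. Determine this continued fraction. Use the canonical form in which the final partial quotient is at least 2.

[4; 7, 2, 3, 3, 1, 7, 7]

⌊51049/12347⌋ = 4, remainder 1661
⌊12347/1661⌋ = 7, remainder 720
⌊1661/720⌋ = 2, remainder 221
⌊720/221⌋ = 3, remainder 57
⌊221/57⌋ = 3, remainder 50
⌊57/50⌋ = 1, remainder 7
⌊50/7⌋ = 7, remainder 1
⌊7/1⌋ = 7, remainder 0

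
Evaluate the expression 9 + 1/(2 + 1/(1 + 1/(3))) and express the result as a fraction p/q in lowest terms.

Starting at the tail and folding back:
Start with 3.
1 + 1/(3/1) = 1 + 1/3 = 4/3
2 + 1/(4/3) = 2 + 3/4 = 11/4
9 + 1/(11/4) = 9 + 4/11 = 103/11

103/11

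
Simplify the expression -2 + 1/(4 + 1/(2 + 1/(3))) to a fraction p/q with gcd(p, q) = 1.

-55/31

a_0 = -2: -2/1
a_1 = 4: -7/4
a_2 = 2: -16/9
a_3 = 3: -55/31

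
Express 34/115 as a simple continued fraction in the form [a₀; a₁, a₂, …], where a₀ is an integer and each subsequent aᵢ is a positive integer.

34 ÷ 115 → quotient 0, remainder 34
115 ÷ 34 → quotient 3, remainder 13
34 ÷ 13 → quotient 2, remainder 8
13 ÷ 8 → quotient 1, remainder 5
8 ÷ 5 → quotient 1, remainder 3
5 ÷ 3 → quotient 1, remainder 2
3 ÷ 2 → quotient 1, remainder 1
2 ÷ 1 → quotient 2, remainder 0

[0; 3, 2, 1, 1, 1, 1, 2]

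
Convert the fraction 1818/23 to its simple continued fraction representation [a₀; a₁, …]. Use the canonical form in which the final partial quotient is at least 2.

Apply division with remainder until the remainder is 0:
1818 ÷ 23 → quotient 79, remainder 1
23 ÷ 1 → quotient 23, remainder 0

[79; 23]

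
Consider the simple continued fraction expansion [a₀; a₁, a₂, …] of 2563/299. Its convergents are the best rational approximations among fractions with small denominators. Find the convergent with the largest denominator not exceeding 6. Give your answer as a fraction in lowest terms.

43/5

a_0 = 8: 8/1  (≤ bound)
a_1 = 1: 9/1  (≤ bound)
a_2 = 1: 17/2  (≤ bound)
a_3 = 2: 43/5  (≤ bound)
a_4 = 1: 60/7  (> 6, stop)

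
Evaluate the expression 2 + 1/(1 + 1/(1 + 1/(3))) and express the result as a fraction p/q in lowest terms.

18/7

a_0 = 2: 2/1
a_1 = 1: 3/1
a_2 = 1: 5/2
a_3 = 3: 18/7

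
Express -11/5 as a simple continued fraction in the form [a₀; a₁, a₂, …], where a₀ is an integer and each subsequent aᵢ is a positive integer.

[-3; 1, 4]

Run the Euclidean algorithm, recording each quotient:
-11 = -3·5 + 4, so a_0 = -3
5 = 1·4 + 1, so a_1 = 1
4 = 4·1 + 0, so a_2 = 4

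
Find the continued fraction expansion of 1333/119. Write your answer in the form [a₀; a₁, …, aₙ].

[11; 4, 1, 23]

Run the Euclidean algorithm, recording each quotient:
1333 = 11·119 + 24, so a_0 = 11
119 = 4·24 + 23, so a_1 = 4
24 = 1·23 + 1, so a_2 = 1
23 = 23·1 + 0, so a_3 = 23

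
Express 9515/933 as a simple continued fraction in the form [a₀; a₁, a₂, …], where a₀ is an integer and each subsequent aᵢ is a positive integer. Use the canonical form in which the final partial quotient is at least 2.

9515 ÷ 933 → quotient 10, remainder 185
933 ÷ 185 → quotient 5, remainder 8
185 ÷ 8 → quotient 23, remainder 1
8 ÷ 1 → quotient 8, remainder 0

[10; 5, 23, 8]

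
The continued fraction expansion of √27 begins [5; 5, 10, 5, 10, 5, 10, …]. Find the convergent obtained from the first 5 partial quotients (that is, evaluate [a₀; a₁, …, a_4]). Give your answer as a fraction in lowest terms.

13775/2651

Build up convergents one term at a time:
a_0 = 5: 5/1
a_1 = 5: 26/5
a_2 = 10: 265/51
a_3 = 5: 1351/260
a_4 = 10: 13775/2651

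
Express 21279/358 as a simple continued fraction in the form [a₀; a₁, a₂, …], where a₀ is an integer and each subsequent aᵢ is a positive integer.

[59; 2, 3, 1, 1, 3, 6]

Apply division with remainder until the remainder is 0:
⌊21279/358⌋ = 59, remainder 157
⌊358/157⌋ = 2, remainder 44
⌊157/44⌋ = 3, remainder 25
⌊44/25⌋ = 1, remainder 19
⌊25/19⌋ = 1, remainder 6
⌊19/6⌋ = 3, remainder 1
⌊6/1⌋ = 6, remainder 0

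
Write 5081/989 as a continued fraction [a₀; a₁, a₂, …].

5081 ÷ 989 → quotient 5, remainder 136
989 ÷ 136 → quotient 7, remainder 37
136 ÷ 37 → quotient 3, remainder 25
37 ÷ 25 → quotient 1, remainder 12
25 ÷ 12 → quotient 2, remainder 1
12 ÷ 1 → quotient 12, remainder 0

[5; 7, 3, 1, 2, 12]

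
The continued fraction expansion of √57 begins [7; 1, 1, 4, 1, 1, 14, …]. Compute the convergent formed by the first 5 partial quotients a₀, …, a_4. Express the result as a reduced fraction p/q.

83/11

a_0 = 7: 7/1
a_1 = 1: 8/1
a_2 = 1: 15/2
a_3 = 4: 68/9
a_4 = 1: 83/11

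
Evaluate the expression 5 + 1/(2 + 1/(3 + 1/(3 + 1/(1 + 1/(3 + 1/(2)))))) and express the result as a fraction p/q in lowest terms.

Work from the innermost term outward:
Start with 2.
3 + 1/(2/1) = 3 + 1/2 = 7/2
1 + 1/(7/2) = 1 + 2/7 = 9/7
3 + 1/(9/7) = 3 + 7/9 = 34/9
3 + 1/(34/9) = 3 + 9/34 = 111/34
2 + 1/(111/34) = 2 + 34/111 = 256/111
5 + 1/(256/111) = 5 + 111/256 = 1391/256

1391/256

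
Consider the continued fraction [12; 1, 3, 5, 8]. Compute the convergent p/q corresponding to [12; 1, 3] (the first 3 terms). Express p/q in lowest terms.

Starting at the tail and folding back:
Start with 3.
1 + 1/(3/1) = 1 + 1/3 = 4/3
12 + 1/(4/3) = 12 + 3/4 = 51/4

51/4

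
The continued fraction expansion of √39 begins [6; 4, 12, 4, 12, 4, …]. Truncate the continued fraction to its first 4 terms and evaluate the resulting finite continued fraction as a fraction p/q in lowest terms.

Use the convergent recurrence hₖ = aₖ·hₖ₋₁ + hₖ₋₂ (and likewise for the denominators kₖ):
a_0 = 6: 6/1
a_1 = 4: 25/4
a_2 = 12: 306/49
a_3 = 4: 1249/200

1249/200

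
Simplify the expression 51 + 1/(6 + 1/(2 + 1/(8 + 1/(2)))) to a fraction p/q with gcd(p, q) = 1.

11919/233

Start with 2.
8 + 1/(2/1) = 8 + 1/2 = 17/2
2 + 1/(17/2) = 2 + 2/17 = 36/17
6 + 1/(36/17) = 6 + 17/36 = 233/36
51 + 1/(233/36) = 51 + 36/233 = 11919/233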